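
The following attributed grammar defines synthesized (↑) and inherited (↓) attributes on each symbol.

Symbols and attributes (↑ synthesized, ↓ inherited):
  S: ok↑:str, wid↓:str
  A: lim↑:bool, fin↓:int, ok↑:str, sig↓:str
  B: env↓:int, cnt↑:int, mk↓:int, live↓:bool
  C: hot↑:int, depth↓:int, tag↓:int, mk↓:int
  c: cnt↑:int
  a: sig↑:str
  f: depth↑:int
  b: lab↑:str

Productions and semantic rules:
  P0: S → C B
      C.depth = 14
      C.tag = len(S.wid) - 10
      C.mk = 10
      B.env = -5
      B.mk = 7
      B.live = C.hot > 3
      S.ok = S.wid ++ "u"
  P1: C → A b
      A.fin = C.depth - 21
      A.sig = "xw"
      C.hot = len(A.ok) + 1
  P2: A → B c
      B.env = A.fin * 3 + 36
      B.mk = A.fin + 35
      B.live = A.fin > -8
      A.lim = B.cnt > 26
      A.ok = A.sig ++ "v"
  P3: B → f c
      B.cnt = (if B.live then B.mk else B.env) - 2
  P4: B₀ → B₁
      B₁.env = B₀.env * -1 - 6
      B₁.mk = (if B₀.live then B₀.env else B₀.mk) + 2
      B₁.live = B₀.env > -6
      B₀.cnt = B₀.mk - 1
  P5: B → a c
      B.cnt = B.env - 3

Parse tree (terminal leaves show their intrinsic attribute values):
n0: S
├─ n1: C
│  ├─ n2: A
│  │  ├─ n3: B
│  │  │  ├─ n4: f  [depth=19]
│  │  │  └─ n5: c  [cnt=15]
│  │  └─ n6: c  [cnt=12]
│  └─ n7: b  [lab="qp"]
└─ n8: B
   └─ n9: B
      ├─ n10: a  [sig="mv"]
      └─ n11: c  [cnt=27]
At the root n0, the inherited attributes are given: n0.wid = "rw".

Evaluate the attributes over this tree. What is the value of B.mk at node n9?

-3

1. n0.wid = "rw"  [given at root]
2. n1.depth = 14  [14]
3. n1.tag = -8  [len(S.wid) - 10]
4. n1.mk = 10  [10]
5. n2.fin = -7  [C.depth - 21]
6. n2.sig = "xw"  ["xw"]
7. n3.env = 15  [A.fin * 3 + 36]
8. n3.mk = 28  [A.fin + 35]
9. n3.live = true  [A.fin > -8]
10. n4.depth = 19  [terminal]
11. n5.cnt = 15  [terminal]
12. n3.cnt = 26  [(if B.live then B.mk else B.env) - 2]
13. n6.cnt = 12  [terminal]
14. n2.lim = false  [B.cnt > 26]
15. n2.ok = "xwv"  [A.sig ++ "v"]
16. n7.lab = "qp"  [terminal]
17. n1.hot = 4  [len(A.ok) + 1]
18. n8.env = -5  [-5]
19. n8.mk = 7  [7]
20. n8.live = true  [C.hot > 3]
21. n9.env = -1  [B₀.env * -1 - 6]
22. n9.mk = -3  [(if B₀.live then B₀.env else B₀.mk) + 2]
23. n9.live = true  [B₀.env > -6]
24. n10.sig = "mv"  [terminal]
25. n11.cnt = 27  [terminal]
26. n9.cnt = -4  [B.env - 3]
27. n8.cnt = 6  [B₀.mk - 1]
28. n0.ok = "rwu"  [S.wid ++ "u"]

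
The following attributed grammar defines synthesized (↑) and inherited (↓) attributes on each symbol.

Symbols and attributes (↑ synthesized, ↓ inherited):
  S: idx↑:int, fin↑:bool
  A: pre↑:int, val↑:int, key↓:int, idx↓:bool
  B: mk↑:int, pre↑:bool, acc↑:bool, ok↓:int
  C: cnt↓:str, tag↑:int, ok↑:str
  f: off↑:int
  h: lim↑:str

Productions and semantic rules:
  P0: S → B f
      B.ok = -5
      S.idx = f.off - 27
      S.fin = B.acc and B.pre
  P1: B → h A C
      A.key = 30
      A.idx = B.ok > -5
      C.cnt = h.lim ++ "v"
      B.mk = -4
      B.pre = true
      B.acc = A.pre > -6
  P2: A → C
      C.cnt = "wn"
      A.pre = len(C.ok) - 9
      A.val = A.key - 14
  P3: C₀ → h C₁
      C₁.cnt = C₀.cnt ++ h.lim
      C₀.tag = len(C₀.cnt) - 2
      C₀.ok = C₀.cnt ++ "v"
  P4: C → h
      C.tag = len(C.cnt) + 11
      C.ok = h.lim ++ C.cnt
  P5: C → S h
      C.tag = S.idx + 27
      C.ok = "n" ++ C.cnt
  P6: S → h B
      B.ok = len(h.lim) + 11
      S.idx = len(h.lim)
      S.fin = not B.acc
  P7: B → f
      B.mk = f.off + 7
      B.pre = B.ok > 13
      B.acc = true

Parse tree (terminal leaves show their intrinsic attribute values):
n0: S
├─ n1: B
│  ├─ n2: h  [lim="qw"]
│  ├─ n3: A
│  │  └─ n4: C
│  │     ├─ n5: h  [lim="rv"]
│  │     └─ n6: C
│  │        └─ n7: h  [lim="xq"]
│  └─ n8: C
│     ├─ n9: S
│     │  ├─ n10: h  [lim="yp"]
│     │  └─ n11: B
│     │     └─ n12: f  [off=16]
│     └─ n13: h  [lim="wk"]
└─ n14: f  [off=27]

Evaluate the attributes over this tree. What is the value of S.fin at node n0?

1. n1.ok = -5  [-5]
2. n2.lim = "qw"  [terminal]
3. n3.key = 30  [30]
4. n3.idx = false  [B.ok > -5]
5. n4.cnt = "wn"  ["wn"]
6. n5.lim = "rv"  [terminal]
7. n6.cnt = "wnrv"  [C₀.cnt ++ h.lim]
8. n7.lim = "xq"  [terminal]
9. n6.tag = 15  [len(C.cnt) + 11]
10. n6.ok = "xqwnrv"  [h.lim ++ C.cnt]
11. n4.tag = 0  [len(C₀.cnt) - 2]
12. n4.ok = "wnv"  [C₀.cnt ++ "v"]
13. n3.pre = -6  [len(C.ok) - 9]
14. n3.val = 16  [A.key - 14]
15. n8.cnt = "qwv"  [h.lim ++ "v"]
16. n10.lim = "yp"  [terminal]
17. n11.ok = 13  [len(h.lim) + 11]
18. n12.off = 16  [terminal]
19. n11.mk = 23  [f.off + 7]
20. n11.pre = false  [B.ok > 13]
21. n11.acc = true  [true]
22. n9.idx = 2  [len(h.lim)]
23. n9.fin = false  [not B.acc]
24. n13.lim = "wk"  [terminal]
25. n8.tag = 29  [S.idx + 27]
26. n8.ok = "nqwv"  ["n" ++ C.cnt]
27. n1.mk = -4  [-4]
28. n1.pre = true  [true]
29. n1.acc = false  [A.pre > -6]
30. n14.off = 27  [terminal]
31. n0.idx = 0  [f.off - 27]
32. n0.fin = false  [B.acc and B.pre]

false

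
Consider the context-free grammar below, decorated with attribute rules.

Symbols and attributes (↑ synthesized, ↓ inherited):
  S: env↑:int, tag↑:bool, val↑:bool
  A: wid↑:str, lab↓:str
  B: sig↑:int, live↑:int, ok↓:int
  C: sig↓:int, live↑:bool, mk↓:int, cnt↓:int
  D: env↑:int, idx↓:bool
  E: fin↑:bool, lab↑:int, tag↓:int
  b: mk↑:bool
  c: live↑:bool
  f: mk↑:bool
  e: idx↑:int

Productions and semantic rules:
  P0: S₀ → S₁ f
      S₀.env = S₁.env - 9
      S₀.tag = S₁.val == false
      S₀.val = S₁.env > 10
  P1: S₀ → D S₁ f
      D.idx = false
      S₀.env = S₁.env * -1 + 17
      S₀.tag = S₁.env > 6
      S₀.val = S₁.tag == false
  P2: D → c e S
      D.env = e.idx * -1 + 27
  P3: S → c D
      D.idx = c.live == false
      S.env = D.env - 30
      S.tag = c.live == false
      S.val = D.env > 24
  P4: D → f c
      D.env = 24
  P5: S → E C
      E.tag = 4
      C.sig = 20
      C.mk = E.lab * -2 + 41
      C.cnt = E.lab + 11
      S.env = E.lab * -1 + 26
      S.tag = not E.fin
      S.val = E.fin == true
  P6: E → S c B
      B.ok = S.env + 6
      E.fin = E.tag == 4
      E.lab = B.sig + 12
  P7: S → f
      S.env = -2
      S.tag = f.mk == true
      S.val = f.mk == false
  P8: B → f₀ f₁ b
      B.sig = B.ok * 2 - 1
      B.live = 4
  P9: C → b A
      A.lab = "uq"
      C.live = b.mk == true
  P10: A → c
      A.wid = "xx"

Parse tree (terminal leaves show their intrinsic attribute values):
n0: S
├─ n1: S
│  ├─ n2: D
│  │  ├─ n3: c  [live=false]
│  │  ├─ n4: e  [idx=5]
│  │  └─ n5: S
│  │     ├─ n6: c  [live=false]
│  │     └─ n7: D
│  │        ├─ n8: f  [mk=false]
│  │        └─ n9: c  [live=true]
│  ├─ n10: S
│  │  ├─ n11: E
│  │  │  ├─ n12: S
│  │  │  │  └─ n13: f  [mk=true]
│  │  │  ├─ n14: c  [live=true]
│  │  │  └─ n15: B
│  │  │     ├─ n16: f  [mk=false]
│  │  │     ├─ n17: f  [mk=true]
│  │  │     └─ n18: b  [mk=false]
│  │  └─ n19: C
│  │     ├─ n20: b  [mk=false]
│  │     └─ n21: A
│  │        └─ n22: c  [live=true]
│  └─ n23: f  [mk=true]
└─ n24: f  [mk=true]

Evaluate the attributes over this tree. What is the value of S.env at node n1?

1. n2.idx = false  [false]
2. n3.live = false  [terminal]
3. n4.idx = 5  [terminal]
4. n6.live = false  [terminal]
5. n7.idx = true  [c.live == false]
6. n8.mk = false  [terminal]
7. n9.live = true  [terminal]
8. n7.env = 24  [24]
9. n5.env = -6  [D.env - 30]
10. n5.tag = true  [c.live == false]
11. n5.val = false  [D.env > 24]
12. n2.env = 22  [e.idx * -1 + 27]
13. n11.tag = 4  [4]
14. n13.mk = true  [terminal]
15. n12.env = -2  [-2]
16. n12.tag = true  [f.mk == true]
17. n12.val = false  [f.mk == false]
18. n14.live = true  [terminal]
19. n15.ok = 4  [S.env + 6]
20. n16.mk = false  [terminal]
21. n17.mk = true  [terminal]
22. n18.mk = false  [terminal]
23. n15.sig = 7  [B.ok * 2 - 1]
24. n15.live = 4  [4]
25. n11.fin = true  [E.tag == 4]
26. n11.lab = 19  [B.sig + 12]
27. n19.sig = 20  [20]
28. n19.mk = 3  [E.lab * -2 + 41]
29. n19.cnt = 30  [E.lab + 11]
30. n20.mk = false  [terminal]
31. n21.lab = "uq"  ["uq"]
32. n22.live = true  [terminal]
33. n21.wid = "xx"  ["xx"]
34. n19.live = false  [b.mk == true]
35. n10.env = 7  [E.lab * -1 + 26]
36. n10.tag = false  [not E.fin]
37. n10.val = true  [E.fin == true]
38. n23.mk = true  [terminal]
39. n1.env = 10  [S₁.env * -1 + 17]
40. n1.tag = true  [S₁.env > 6]
41. n1.val = true  [S₁.tag == false]
42. n24.mk = true  [terminal]
43. n0.env = 1  [S₁.env - 9]
44. n0.tag = false  [S₁.val == false]
45. n0.val = false  [S₁.env > 10]

10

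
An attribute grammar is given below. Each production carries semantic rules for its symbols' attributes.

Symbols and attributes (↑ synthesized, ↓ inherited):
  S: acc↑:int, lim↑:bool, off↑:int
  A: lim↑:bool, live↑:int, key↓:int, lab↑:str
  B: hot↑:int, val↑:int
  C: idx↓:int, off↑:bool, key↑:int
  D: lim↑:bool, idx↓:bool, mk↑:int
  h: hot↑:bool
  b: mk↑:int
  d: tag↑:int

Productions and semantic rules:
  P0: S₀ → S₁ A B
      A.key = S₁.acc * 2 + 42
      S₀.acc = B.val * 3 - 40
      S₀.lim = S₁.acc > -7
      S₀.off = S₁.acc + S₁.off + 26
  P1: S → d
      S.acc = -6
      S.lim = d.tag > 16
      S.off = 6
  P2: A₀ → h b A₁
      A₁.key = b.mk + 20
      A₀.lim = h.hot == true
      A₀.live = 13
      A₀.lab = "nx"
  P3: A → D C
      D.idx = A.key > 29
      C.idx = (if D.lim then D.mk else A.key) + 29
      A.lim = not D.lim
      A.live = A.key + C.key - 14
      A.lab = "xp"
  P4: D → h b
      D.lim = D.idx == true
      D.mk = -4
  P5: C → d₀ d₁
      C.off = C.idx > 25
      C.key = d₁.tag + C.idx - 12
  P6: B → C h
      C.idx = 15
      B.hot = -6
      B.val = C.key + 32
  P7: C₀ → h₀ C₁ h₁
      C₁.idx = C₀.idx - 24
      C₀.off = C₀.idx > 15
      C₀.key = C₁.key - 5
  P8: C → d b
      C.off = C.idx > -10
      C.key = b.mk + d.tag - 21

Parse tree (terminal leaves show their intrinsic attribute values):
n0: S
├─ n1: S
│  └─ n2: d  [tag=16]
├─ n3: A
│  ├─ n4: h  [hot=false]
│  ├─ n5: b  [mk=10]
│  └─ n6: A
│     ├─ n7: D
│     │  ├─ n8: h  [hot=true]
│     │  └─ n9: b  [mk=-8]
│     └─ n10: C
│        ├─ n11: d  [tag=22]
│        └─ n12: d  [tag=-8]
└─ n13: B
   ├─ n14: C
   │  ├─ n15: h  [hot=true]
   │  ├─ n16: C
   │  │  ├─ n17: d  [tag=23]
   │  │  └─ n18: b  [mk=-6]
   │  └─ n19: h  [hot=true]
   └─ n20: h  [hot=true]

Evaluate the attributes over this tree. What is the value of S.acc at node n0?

29

1. n2.tag = 16  [terminal]
2. n1.acc = -6  [-6]
3. n1.lim = false  [d.tag > 16]
4. n1.off = 6  [6]
5. n3.key = 30  [S₁.acc * 2 + 42]
6. n4.hot = false  [terminal]
7. n5.mk = 10  [terminal]
8. n6.key = 30  [b.mk + 20]
9. n7.idx = true  [A.key > 29]
10. n8.hot = true  [terminal]
11. n9.mk = -8  [terminal]
12. n7.lim = true  [D.idx == true]
13. n7.mk = -4  [-4]
14. n10.idx = 25  [(if D.lim then D.mk else A.key) + 29]
15. n11.tag = 22  [terminal]
16. n12.tag = -8  [terminal]
17. n10.off = false  [C.idx > 25]
18. n10.key = 5  [d₁.tag + C.idx - 12]
19. n6.lim = false  [not D.lim]
20. n6.live = 21  [A.key + C.key - 14]
21. n6.lab = "xp"  ["xp"]
22. n3.lim = false  [h.hot == true]
23. n3.live = 13  [13]
24. n3.lab = "nx"  ["nx"]
25. n14.idx = 15  [15]
26. n15.hot = true  [terminal]
27. n16.idx = -9  [C₀.idx - 24]
28. n17.tag = 23  [terminal]
29. n18.mk = -6  [terminal]
30. n16.off = true  [C.idx > -10]
31. n16.key = -4  [b.mk + d.tag - 21]
32. n19.hot = true  [terminal]
33. n14.off = false  [C₀.idx > 15]
34. n14.key = -9  [C₁.key - 5]
35. n20.hot = true  [terminal]
36. n13.hot = -6  [-6]
37. n13.val = 23  [C.key + 32]
38. n0.acc = 29  [B.val * 3 - 40]
39. n0.lim = true  [S₁.acc > -7]
40. n0.off = 26  [S₁.acc + S₁.off + 26]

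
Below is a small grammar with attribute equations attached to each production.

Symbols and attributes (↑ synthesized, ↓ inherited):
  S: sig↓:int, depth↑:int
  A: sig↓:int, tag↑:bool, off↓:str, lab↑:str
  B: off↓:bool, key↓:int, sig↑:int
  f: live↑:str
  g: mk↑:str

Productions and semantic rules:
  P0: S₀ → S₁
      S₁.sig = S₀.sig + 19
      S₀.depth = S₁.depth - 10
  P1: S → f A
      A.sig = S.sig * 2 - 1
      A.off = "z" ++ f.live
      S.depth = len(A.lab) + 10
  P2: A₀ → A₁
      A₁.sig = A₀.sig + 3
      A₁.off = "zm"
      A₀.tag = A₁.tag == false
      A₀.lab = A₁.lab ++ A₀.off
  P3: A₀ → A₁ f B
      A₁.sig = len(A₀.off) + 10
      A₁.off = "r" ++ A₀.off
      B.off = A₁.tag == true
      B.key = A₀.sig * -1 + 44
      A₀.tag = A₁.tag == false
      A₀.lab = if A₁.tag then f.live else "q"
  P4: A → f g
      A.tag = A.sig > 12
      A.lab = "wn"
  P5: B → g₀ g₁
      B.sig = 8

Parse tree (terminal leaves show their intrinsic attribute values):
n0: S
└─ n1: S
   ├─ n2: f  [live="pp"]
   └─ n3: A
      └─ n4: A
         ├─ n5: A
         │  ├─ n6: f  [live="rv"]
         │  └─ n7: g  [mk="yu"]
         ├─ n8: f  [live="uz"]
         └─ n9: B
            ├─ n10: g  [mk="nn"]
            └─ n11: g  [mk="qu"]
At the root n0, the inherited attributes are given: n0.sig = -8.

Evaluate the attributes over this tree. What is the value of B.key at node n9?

1. n0.sig = -8  [given at root]
2. n1.sig = 11  [S₀.sig + 19]
3. n2.live = "pp"  [terminal]
4. n3.sig = 21  [S.sig * 2 - 1]
5. n3.off = "zpp"  ["z" ++ f.live]
6. n4.sig = 24  [A₀.sig + 3]
7. n4.off = "zm"  ["zm"]
8. n5.sig = 12  [len(A₀.off) + 10]
9. n5.off = "rzm"  ["r" ++ A₀.off]
10. n6.live = "rv"  [terminal]
11. n7.mk = "yu"  [terminal]
12. n5.tag = false  [A.sig > 12]
13. n5.lab = "wn"  ["wn"]
14. n8.live = "uz"  [terminal]
15. n9.off = false  [A₁.tag == true]
16. n9.key = 20  [A₀.sig * -1 + 44]
17. n10.mk = "nn"  [terminal]
18. n11.mk = "qu"  [terminal]
19. n9.sig = 8  [8]
20. n4.tag = true  [A₁.tag == false]
21. n4.lab = "q"  [if A₁.tag then f.live else "q"]
22. n3.tag = false  [A₁.tag == false]
23. n3.lab = "qzpp"  [A₁.lab ++ A₀.off]
24. n1.depth = 14  [len(A.lab) + 10]
25. n0.depth = 4  [S₁.depth - 10]

20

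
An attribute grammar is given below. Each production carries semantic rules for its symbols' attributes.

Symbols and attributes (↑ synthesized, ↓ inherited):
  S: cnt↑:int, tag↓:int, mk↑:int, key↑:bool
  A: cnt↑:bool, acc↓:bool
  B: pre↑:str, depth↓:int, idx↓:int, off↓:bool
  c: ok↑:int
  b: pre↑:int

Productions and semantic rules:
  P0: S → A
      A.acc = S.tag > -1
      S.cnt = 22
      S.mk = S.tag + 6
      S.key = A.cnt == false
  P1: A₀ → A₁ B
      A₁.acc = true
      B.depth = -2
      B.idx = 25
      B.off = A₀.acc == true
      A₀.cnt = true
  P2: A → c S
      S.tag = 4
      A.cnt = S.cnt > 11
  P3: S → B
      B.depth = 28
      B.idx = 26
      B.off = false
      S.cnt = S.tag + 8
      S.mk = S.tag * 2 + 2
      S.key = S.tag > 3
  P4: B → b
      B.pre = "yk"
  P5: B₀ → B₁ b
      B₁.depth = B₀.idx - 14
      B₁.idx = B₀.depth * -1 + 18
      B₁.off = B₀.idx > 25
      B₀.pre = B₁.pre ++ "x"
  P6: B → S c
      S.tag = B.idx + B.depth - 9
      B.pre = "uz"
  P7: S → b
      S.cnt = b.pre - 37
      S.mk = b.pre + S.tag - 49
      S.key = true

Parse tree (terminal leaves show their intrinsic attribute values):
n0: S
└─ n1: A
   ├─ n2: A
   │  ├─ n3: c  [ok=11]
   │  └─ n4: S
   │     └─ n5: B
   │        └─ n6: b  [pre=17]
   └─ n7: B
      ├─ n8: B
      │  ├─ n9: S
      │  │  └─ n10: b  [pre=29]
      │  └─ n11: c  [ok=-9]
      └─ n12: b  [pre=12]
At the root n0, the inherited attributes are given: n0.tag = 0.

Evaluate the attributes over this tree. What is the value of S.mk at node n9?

1. n0.tag = 0  [given at root]
2. n1.acc = true  [S.tag > -1]
3. n2.acc = true  [true]
4. n3.ok = 11  [terminal]
5. n4.tag = 4  [4]
6. n5.depth = 28  [28]
7. n5.idx = 26  [26]
8. n5.off = false  [false]
9. n6.pre = 17  [terminal]
10. n5.pre = "yk"  ["yk"]
11. n4.cnt = 12  [S.tag + 8]
12. n4.mk = 10  [S.tag * 2 + 2]
13. n4.key = true  [S.tag > 3]
14. n2.cnt = true  [S.cnt > 11]
15. n7.depth = -2  [-2]
16. n7.idx = 25  [25]
17. n7.off = true  [A₀.acc == true]
18. n8.depth = 11  [B₀.idx - 14]
19. n8.idx = 20  [B₀.depth * -1 + 18]
20. n8.off = false  [B₀.idx > 25]
21. n9.tag = 22  [B.idx + B.depth - 9]
22. n10.pre = 29  [terminal]
23. n9.cnt = -8  [b.pre - 37]
24. n9.mk = 2  [b.pre + S.tag - 49]
25. n9.key = true  [true]
26. n11.ok = -9  [terminal]
27. n8.pre = "uz"  ["uz"]
28. n12.pre = 12  [terminal]
29. n7.pre = "uzx"  [B₁.pre ++ "x"]
30. n1.cnt = true  [true]
31. n0.cnt = 22  [22]
32. n0.mk = 6  [S.tag + 6]
33. n0.key = false  [A.cnt == false]

2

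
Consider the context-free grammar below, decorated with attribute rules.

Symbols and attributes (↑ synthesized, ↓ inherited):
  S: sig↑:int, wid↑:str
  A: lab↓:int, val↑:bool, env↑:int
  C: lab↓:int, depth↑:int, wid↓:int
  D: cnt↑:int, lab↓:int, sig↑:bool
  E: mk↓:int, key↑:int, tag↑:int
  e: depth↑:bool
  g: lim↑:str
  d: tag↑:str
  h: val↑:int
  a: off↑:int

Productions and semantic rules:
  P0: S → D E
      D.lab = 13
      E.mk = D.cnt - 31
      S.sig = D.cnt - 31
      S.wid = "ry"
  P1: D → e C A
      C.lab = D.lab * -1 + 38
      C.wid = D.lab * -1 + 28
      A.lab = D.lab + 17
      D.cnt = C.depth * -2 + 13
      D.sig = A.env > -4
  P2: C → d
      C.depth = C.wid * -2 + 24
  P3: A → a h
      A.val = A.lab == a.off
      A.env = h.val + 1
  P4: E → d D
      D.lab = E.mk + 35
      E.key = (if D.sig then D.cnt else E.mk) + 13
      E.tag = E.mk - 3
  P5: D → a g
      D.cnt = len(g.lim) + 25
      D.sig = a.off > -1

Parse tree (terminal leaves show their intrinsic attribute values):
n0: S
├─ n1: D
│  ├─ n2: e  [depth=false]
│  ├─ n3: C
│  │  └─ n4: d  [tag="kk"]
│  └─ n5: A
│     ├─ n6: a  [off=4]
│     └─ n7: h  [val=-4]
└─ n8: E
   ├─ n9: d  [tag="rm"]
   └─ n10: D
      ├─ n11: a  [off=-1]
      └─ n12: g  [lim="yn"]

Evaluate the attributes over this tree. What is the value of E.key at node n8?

7

1. n1.lab = 13  [13]
2. n2.depth = false  [terminal]
3. n3.lab = 25  [D.lab * -1 + 38]
4. n3.wid = 15  [D.lab * -1 + 28]
5. n4.tag = "kk"  [terminal]
6. n3.depth = -6  [C.wid * -2 + 24]
7. n5.lab = 30  [D.lab + 17]
8. n6.off = 4  [terminal]
9. n7.val = -4  [terminal]
10. n5.val = false  [A.lab == a.off]
11. n5.env = -3  [h.val + 1]
12. n1.cnt = 25  [C.depth * -2 + 13]
13. n1.sig = true  [A.env > -4]
14. n8.mk = -6  [D.cnt - 31]
15. n9.tag = "rm"  [terminal]
16. n10.lab = 29  [E.mk + 35]
17. n11.off = -1  [terminal]
18. n12.lim = "yn"  [terminal]
19. n10.cnt = 27  [len(g.lim) + 25]
20. n10.sig = false  [a.off > -1]
21. n8.key = 7  [(if D.sig then D.cnt else E.mk) + 13]
22. n8.tag = -9  [E.mk - 3]
23. n0.sig = -6  [D.cnt - 31]
24. n0.wid = "ry"  ["ry"]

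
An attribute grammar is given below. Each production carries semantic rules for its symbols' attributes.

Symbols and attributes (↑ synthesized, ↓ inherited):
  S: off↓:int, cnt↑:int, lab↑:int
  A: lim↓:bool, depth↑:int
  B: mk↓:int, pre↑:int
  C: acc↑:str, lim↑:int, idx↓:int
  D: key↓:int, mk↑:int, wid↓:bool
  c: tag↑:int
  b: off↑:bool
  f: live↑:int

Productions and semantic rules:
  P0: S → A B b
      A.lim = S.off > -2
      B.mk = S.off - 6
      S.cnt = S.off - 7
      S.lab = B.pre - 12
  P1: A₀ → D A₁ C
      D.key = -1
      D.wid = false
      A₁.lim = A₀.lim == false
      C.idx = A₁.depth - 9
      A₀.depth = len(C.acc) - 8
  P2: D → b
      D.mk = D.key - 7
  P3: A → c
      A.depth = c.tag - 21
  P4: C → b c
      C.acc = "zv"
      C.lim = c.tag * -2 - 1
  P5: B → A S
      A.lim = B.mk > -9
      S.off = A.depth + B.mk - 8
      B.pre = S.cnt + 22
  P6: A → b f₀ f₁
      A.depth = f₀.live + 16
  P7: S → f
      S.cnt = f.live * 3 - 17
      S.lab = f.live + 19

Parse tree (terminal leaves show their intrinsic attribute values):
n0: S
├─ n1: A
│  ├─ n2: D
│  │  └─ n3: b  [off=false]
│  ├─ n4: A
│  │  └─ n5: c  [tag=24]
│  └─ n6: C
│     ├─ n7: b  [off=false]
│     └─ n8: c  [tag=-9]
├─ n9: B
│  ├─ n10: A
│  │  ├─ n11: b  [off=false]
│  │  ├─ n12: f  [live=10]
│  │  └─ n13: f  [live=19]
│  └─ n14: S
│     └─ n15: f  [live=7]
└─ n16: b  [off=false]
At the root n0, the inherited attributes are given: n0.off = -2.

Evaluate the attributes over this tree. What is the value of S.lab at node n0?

14

1. n0.off = -2  [given at root]
2. n1.lim = false  [S.off > -2]
3. n2.key = -1  [-1]
4. n2.wid = false  [false]
5. n3.off = false  [terminal]
6. n2.mk = -8  [D.key - 7]
7. n4.lim = true  [A₀.lim == false]
8. n5.tag = 24  [terminal]
9. n4.depth = 3  [c.tag - 21]
10. n6.idx = -6  [A₁.depth - 9]
11. n7.off = false  [terminal]
12. n8.tag = -9  [terminal]
13. n6.acc = "zv"  ["zv"]
14. n6.lim = 17  [c.tag * -2 - 1]
15. n1.depth = -6  [len(C.acc) - 8]
16. n9.mk = -8  [S.off - 6]
17. n10.lim = true  [B.mk > -9]
18. n11.off = false  [terminal]
19. n12.live = 10  [terminal]
20. n13.live = 19  [terminal]
21. n10.depth = 26  [f₀.live + 16]
22. n14.off = 10  [A.depth + B.mk - 8]
23. n15.live = 7  [terminal]
24. n14.cnt = 4  [f.live * 3 - 17]
25. n14.lab = 26  [f.live + 19]
26. n9.pre = 26  [S.cnt + 22]
27. n16.off = false  [terminal]
28. n0.cnt = -9  [S.off - 7]
29. n0.lab = 14  [B.pre - 12]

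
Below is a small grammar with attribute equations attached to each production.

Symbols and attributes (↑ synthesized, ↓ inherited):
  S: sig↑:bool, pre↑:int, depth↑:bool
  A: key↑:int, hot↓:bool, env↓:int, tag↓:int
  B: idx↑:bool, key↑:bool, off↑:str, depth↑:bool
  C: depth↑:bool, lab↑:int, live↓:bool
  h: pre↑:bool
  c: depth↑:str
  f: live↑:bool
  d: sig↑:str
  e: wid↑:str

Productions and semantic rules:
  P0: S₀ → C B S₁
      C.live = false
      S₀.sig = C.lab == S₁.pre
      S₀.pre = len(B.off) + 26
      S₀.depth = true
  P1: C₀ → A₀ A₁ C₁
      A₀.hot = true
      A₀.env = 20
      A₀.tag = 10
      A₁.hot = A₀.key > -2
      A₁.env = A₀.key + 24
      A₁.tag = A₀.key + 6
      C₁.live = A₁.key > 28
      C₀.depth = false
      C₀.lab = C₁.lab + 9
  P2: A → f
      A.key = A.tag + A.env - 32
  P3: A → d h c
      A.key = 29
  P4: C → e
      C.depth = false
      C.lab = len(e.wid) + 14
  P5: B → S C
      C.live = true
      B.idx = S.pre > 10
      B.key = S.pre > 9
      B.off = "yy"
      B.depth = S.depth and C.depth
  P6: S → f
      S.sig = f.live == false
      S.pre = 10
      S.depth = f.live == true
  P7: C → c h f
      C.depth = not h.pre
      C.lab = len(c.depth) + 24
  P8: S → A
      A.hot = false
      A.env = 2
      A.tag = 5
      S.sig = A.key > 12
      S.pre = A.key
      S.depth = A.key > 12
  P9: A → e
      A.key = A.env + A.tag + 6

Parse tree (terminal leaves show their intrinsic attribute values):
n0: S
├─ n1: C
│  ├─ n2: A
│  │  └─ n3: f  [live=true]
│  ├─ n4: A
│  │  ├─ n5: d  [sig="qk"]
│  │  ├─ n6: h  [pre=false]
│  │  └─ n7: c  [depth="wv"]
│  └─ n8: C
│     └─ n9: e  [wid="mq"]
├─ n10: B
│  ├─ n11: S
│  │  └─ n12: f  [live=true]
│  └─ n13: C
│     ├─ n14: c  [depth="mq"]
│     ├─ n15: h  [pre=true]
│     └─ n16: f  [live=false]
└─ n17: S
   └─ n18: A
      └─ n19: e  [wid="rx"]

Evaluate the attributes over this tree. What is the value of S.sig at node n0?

false

1. n1.live = false  [false]
2. n2.hot = true  [true]
3. n2.env = 20  [20]
4. n2.tag = 10  [10]
5. n3.live = true  [terminal]
6. n2.key = -2  [A.tag + A.env - 32]
7. n4.hot = false  [A₀.key > -2]
8. n4.env = 22  [A₀.key + 24]
9. n4.tag = 4  [A₀.key + 6]
10. n5.sig = "qk"  [terminal]
11. n6.pre = false  [terminal]
12. n7.depth = "wv"  [terminal]
13. n4.key = 29  [29]
14. n8.live = true  [A₁.key > 28]
15. n9.wid = "mq"  [terminal]
16. n8.depth = false  [false]
17. n8.lab = 16  [len(e.wid) + 14]
18. n1.depth = false  [false]
19. n1.lab = 25  [C₁.lab + 9]
20. n12.live = true  [terminal]
21. n11.sig = false  [f.live == false]
22. n11.pre = 10  [10]
23. n11.depth = true  [f.live == true]
24. n13.live = true  [true]
25. n14.depth = "mq"  [terminal]
26. n15.pre = true  [terminal]
27. n16.live = false  [terminal]
28. n13.depth = false  [not h.pre]
29. n13.lab = 26  [len(c.depth) + 24]
30. n10.idx = false  [S.pre > 10]
31. n10.key = true  [S.pre > 9]
32. n10.off = "yy"  ["yy"]
33. n10.depth = false  [S.depth and C.depth]
34. n18.hot = false  [false]
35. n18.env = 2  [2]
36. n18.tag = 5  [5]
37. n19.wid = "rx"  [terminal]
38. n18.key = 13  [A.env + A.tag + 6]
39. n17.sig = true  [A.key > 12]
40. n17.pre = 13  [A.key]
41. n17.depth = true  [A.key > 12]
42. n0.sig = false  [C.lab == S₁.pre]
43. n0.pre = 28  [len(B.off) + 26]
44. n0.depth = true  [true]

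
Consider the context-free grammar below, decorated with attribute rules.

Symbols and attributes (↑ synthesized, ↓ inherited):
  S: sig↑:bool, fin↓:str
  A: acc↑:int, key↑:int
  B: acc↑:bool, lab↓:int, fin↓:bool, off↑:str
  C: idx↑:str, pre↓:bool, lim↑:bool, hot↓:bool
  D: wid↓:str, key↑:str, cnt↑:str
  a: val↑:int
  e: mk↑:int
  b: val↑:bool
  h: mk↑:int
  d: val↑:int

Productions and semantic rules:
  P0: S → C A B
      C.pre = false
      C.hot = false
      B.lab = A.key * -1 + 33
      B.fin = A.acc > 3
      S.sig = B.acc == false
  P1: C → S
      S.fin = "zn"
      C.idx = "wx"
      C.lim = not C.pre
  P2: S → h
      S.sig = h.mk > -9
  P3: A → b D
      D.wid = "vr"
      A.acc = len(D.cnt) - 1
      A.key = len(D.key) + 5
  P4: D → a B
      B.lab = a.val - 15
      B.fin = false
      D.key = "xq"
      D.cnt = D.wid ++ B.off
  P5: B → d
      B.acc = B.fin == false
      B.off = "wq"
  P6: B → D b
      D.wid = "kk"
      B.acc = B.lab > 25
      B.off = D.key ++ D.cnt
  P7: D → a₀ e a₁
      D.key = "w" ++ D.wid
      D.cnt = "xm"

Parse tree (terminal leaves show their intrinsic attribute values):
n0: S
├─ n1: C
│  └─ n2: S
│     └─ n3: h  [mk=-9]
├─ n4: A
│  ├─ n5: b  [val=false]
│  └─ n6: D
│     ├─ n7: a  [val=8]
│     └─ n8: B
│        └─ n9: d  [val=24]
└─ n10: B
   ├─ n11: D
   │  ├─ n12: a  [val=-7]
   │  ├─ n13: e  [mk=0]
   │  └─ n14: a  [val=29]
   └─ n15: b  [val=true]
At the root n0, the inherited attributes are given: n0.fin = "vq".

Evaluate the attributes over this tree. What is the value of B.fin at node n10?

false

1. n0.fin = "vq"  [given at root]
2. n1.pre = false  [false]
3. n1.hot = false  [false]
4. n2.fin = "zn"  ["zn"]
5. n3.mk = -9  [terminal]
6. n2.sig = false  [h.mk > -9]
7. n1.idx = "wx"  ["wx"]
8. n1.lim = true  [not C.pre]
9. n5.val = false  [terminal]
10. n6.wid = "vr"  ["vr"]
11. n7.val = 8  [terminal]
12. n8.lab = -7  [a.val - 15]
13. n8.fin = false  [false]
14. n9.val = 24  [terminal]
15. n8.acc = true  [B.fin == false]
16. n8.off = "wq"  ["wq"]
17. n6.key = "xq"  ["xq"]
18. n6.cnt = "vrwq"  [D.wid ++ B.off]
19. n4.acc = 3  [len(D.cnt) - 1]
20. n4.key = 7  [len(D.key) + 5]
21. n10.lab = 26  [A.key * -1 + 33]
22. n10.fin = false  [A.acc > 3]
23. n11.wid = "kk"  ["kk"]
24. n12.val = -7  [terminal]
25. n13.mk = 0  [terminal]
26. n14.val = 29  [terminal]
27. n11.key = "wkk"  ["w" ++ D.wid]
28. n11.cnt = "xm"  ["xm"]
29. n15.val = true  [terminal]
30. n10.acc = true  [B.lab > 25]
31. n10.off = "wkkxm"  [D.key ++ D.cnt]
32. n0.sig = false  [B.acc == false]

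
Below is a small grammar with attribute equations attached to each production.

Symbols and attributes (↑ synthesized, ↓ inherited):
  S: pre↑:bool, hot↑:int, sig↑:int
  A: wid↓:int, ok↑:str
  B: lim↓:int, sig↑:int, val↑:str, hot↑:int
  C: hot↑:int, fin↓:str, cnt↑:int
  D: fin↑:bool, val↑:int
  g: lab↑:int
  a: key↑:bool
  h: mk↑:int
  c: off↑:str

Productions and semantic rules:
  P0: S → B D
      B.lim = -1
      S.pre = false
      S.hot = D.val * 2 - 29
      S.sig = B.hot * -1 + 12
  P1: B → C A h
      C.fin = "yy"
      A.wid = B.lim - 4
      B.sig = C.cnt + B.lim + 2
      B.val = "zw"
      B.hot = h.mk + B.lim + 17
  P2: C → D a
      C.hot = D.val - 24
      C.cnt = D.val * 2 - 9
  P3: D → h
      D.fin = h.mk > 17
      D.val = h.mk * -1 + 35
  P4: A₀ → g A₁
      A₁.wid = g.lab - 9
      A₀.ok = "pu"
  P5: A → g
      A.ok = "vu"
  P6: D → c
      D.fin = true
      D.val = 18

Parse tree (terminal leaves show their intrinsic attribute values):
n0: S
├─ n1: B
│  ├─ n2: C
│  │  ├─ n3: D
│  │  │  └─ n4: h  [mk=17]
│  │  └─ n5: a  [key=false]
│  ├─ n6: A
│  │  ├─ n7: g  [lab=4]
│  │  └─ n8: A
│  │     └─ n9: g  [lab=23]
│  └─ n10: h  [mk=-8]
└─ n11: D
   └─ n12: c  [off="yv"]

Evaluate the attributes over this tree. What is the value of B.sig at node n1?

28

1. n1.lim = -1  [-1]
2. n2.fin = "yy"  ["yy"]
3. n4.mk = 17  [terminal]
4. n3.fin = false  [h.mk > 17]
5. n3.val = 18  [h.mk * -1 + 35]
6. n5.key = false  [terminal]
7. n2.hot = -6  [D.val - 24]
8. n2.cnt = 27  [D.val * 2 - 9]
9. n6.wid = -5  [B.lim - 4]
10. n7.lab = 4  [terminal]
11. n8.wid = -5  [g.lab - 9]
12. n9.lab = 23  [terminal]
13. n8.ok = "vu"  ["vu"]
14. n6.ok = "pu"  ["pu"]
15. n10.mk = -8  [terminal]
16. n1.sig = 28  [C.cnt + B.lim + 2]
17. n1.val = "zw"  ["zw"]
18. n1.hot = 8  [h.mk + B.lim + 17]
19. n12.off = "yv"  [terminal]
20. n11.fin = true  [true]
21. n11.val = 18  [18]
22. n0.pre = false  [false]
23. n0.hot = 7  [D.val * 2 - 29]
24. n0.sig = 4  [B.hot * -1 + 12]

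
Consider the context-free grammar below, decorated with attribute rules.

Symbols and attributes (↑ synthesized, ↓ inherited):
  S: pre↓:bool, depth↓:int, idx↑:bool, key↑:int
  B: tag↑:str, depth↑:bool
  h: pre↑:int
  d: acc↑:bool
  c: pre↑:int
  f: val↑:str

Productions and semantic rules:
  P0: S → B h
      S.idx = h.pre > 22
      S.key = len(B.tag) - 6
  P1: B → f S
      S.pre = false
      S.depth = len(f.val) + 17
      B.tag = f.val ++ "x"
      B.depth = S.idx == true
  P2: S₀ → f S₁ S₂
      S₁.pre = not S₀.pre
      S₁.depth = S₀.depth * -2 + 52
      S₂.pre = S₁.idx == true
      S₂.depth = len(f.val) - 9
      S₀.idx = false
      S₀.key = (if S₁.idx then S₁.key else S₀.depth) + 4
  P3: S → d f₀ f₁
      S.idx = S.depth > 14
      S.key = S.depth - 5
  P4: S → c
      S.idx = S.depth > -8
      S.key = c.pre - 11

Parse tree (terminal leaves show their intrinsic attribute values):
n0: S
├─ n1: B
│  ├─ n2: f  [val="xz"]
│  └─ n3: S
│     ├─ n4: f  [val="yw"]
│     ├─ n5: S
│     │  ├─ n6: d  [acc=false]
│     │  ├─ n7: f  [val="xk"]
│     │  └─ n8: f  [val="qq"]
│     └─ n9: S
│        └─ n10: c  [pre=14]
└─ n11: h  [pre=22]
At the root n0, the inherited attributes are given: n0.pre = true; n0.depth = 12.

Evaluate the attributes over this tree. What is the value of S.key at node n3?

23

1. n0.pre = true  [given at root]
2. n0.depth = 12  [given at root]
3. n2.val = "xz"  [terminal]
4. n3.pre = false  [false]
5. n3.depth = 19  [len(f.val) + 17]
6. n4.val = "yw"  [terminal]
7. n5.pre = true  [not S₀.pre]
8. n5.depth = 14  [S₀.depth * -2 + 52]
9. n6.acc = false  [terminal]
10. n7.val = "xk"  [terminal]
11. n8.val = "qq"  [terminal]
12. n5.idx = false  [S.depth > 14]
13. n5.key = 9  [S.depth - 5]
14. n9.pre = false  [S₁.idx == true]
15. n9.depth = -7  [len(f.val) - 9]
16. n10.pre = 14  [terminal]
17. n9.idx = true  [S.depth > -8]
18. n9.key = 3  [c.pre - 11]
19. n3.idx = false  [false]
20. n3.key = 23  [(if S₁.idx then S₁.key else S₀.depth) + 4]
21. n1.tag = "xzx"  [f.val ++ "x"]
22. n1.depth = false  [S.idx == true]
23. n11.pre = 22  [terminal]
24. n0.idx = false  [h.pre > 22]
25. n0.key = -3  [len(B.tag) - 6]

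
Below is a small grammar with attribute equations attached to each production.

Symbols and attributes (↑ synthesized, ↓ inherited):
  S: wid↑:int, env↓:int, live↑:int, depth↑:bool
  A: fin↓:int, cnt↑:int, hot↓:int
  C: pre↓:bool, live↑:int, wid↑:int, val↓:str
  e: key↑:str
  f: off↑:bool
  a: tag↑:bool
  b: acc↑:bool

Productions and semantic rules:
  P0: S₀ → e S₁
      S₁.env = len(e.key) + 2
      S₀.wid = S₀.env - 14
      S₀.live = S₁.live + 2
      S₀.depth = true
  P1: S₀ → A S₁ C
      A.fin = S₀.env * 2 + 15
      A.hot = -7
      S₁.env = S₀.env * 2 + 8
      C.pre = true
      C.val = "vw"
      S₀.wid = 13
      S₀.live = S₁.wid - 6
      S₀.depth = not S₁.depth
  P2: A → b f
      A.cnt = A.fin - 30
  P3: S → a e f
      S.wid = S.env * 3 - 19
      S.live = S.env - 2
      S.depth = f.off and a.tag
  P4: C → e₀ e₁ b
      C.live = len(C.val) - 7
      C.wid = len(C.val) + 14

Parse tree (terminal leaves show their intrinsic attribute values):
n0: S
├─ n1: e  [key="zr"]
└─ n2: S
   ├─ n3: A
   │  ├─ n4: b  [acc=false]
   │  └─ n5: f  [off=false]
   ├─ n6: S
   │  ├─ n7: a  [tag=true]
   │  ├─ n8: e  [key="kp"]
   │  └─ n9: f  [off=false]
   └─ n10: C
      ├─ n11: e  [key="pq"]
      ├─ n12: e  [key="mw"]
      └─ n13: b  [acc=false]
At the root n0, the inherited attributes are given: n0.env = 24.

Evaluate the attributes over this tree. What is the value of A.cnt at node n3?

1. n0.env = 24  [given at root]
2. n1.key = "zr"  [terminal]
3. n2.env = 4  [len(e.key) + 2]
4. n3.fin = 23  [S₀.env * 2 + 15]
5. n3.hot = -7  [-7]
6. n4.acc = false  [terminal]
7. n5.off = false  [terminal]
8. n3.cnt = -7  [A.fin - 30]
9. n6.env = 16  [S₀.env * 2 + 8]
10. n7.tag = true  [terminal]
11. n8.key = "kp"  [terminal]
12. n9.off = false  [terminal]
13. n6.wid = 29  [S.env * 3 - 19]
14. n6.live = 14  [S.env - 2]
15. n6.depth = false  [f.off and a.tag]
16. n10.pre = true  [true]
17. n10.val = "vw"  ["vw"]
18. n11.key = "pq"  [terminal]
19. n12.key = "mw"  [terminal]
20. n13.acc = false  [terminal]
21. n10.live = -5  [len(C.val) - 7]
22. n10.wid = 16  [len(C.val) + 14]
23. n2.wid = 13  [13]
24. n2.live = 23  [S₁.wid - 6]
25. n2.depth = true  [not S₁.depth]
26. n0.wid = 10  [S₀.env - 14]
27. n0.live = 25  [S₁.live + 2]
28. n0.depth = true  [true]

-7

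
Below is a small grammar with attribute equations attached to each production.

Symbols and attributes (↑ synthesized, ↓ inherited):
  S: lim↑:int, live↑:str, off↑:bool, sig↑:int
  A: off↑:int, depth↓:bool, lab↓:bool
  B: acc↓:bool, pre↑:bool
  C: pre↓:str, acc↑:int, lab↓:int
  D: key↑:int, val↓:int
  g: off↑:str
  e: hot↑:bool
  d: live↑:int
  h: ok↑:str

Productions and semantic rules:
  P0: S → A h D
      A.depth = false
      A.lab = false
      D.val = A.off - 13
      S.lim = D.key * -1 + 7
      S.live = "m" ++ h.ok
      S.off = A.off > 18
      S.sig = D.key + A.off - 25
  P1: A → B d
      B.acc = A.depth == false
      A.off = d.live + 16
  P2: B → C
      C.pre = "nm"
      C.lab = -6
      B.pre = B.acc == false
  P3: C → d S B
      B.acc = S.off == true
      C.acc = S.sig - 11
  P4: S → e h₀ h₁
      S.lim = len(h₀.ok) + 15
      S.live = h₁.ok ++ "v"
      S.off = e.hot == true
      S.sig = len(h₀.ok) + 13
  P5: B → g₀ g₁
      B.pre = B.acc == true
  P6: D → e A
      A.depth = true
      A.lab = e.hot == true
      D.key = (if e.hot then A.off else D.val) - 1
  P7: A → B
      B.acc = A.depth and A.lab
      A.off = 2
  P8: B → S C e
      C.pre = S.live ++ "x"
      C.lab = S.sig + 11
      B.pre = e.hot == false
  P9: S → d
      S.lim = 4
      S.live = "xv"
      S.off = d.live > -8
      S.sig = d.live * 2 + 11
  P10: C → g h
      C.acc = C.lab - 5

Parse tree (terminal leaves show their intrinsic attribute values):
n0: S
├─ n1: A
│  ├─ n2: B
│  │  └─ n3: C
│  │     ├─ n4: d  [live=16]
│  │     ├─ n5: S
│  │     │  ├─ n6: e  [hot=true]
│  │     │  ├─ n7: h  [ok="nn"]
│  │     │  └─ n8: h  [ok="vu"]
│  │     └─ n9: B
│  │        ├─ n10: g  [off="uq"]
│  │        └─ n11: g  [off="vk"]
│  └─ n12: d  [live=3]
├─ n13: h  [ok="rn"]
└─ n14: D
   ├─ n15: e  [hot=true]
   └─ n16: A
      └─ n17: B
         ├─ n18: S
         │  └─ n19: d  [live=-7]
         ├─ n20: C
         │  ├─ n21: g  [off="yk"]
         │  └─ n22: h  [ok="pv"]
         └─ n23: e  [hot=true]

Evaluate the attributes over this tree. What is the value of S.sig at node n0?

-5

1. n1.depth = false  [false]
2. n1.lab = false  [false]
3. n2.acc = true  [A.depth == false]
4. n3.pre = "nm"  ["nm"]
5. n3.lab = -6  [-6]
6. n4.live = 16  [terminal]
7. n6.hot = true  [terminal]
8. n7.ok = "nn"  [terminal]
9. n8.ok = "vu"  [terminal]
10. n5.lim = 17  [len(h₀.ok) + 15]
11. n5.live = "vuv"  [h₁.ok ++ "v"]
12. n5.off = true  [e.hot == true]
13. n5.sig = 15  [len(h₀.ok) + 13]
14. n9.acc = true  [S.off == true]
15. n10.off = "uq"  [terminal]
16. n11.off = "vk"  [terminal]
17. n9.pre = true  [B.acc == true]
18. n3.acc = 4  [S.sig - 11]
19. n2.pre = false  [B.acc == false]
20. n12.live = 3  [terminal]
21. n1.off = 19  [d.live + 16]
22. n13.ok = "rn"  [terminal]
23. n14.val = 6  [A.off - 13]
24. n15.hot = true  [terminal]
25. n16.depth = true  [true]
26. n16.lab = true  [e.hot == true]
27. n17.acc = true  [A.depth and A.lab]
28. n19.live = -7  [terminal]
29. n18.lim = 4  [4]
30. n18.live = "xv"  ["xv"]
31. n18.off = true  [d.live > -8]
32. n18.sig = -3  [d.live * 2 + 11]
33. n20.pre = "xvx"  [S.live ++ "x"]
34. n20.lab = 8  [S.sig + 11]
35. n21.off = "yk"  [terminal]
36. n22.ok = "pv"  [terminal]
37. n20.acc = 3  [C.lab - 5]
38. n23.hot = true  [terminal]
39. n17.pre = false  [e.hot == false]
40. n16.off = 2  [2]
41. n14.key = 1  [(if e.hot then A.off else D.val) - 1]
42. n0.lim = 6  [D.key * -1 + 7]
43. n0.live = "mrn"  ["m" ++ h.ok]
44. n0.off = true  [A.off > 18]
45. n0.sig = -5  [D.key + A.off - 25]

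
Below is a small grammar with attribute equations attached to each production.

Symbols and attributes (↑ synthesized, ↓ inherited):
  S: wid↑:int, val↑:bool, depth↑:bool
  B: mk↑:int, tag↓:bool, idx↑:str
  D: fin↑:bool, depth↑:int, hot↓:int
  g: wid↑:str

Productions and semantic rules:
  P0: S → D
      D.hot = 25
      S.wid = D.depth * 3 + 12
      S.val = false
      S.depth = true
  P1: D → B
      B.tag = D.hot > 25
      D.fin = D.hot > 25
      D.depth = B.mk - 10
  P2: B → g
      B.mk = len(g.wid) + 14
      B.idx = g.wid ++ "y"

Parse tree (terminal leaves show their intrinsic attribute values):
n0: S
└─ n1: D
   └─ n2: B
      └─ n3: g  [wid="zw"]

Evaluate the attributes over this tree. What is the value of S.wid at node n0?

1. n1.hot = 25  [25]
2. n2.tag = false  [D.hot > 25]
3. n3.wid = "zw"  [terminal]
4. n2.mk = 16  [len(g.wid) + 14]
5. n2.idx = "zwy"  [g.wid ++ "y"]
6. n1.fin = false  [D.hot > 25]
7. n1.depth = 6  [B.mk - 10]
8. n0.wid = 30  [D.depth * 3 + 12]
9. n0.val = false  [false]
10. n0.depth = true  [true]

30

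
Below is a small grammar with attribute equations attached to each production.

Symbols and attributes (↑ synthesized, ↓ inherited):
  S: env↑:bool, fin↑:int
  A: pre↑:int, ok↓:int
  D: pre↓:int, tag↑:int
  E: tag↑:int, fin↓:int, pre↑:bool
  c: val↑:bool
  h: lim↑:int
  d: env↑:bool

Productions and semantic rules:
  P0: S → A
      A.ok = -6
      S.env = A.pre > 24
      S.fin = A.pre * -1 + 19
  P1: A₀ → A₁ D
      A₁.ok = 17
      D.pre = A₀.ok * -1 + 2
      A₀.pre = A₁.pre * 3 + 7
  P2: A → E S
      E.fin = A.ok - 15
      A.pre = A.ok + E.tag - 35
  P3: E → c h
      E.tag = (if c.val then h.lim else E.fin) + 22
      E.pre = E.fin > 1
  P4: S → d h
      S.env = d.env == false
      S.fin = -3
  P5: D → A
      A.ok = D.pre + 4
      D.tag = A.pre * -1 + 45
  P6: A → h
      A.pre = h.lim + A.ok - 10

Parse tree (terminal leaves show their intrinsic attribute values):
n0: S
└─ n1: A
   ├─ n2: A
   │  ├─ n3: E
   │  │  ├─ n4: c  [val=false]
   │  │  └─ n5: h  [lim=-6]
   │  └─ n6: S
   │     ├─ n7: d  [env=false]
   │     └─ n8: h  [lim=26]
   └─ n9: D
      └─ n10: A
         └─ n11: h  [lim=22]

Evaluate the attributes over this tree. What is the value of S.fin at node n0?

-6

1. n1.ok = -6  [-6]
2. n2.ok = 17  [17]
3. n3.fin = 2  [A.ok - 15]
4. n4.val = false  [terminal]
5. n5.lim = -6  [terminal]
6. n3.tag = 24  [(if c.val then h.lim else E.fin) + 22]
7. n3.pre = true  [E.fin > 1]
8. n7.env = false  [terminal]
9. n8.lim = 26  [terminal]
10. n6.env = true  [d.env == false]
11. n6.fin = -3  [-3]
12. n2.pre = 6  [A.ok + E.tag - 35]
13. n9.pre = 8  [A₀.ok * -1 + 2]
14. n10.ok = 12  [D.pre + 4]
15. n11.lim = 22  [terminal]
16. n10.pre = 24  [h.lim + A.ok - 10]
17. n9.tag = 21  [A.pre * -1 + 45]
18. n1.pre = 25  [A₁.pre * 3 + 7]
19. n0.env = true  [A.pre > 24]
20. n0.fin = -6  [A.pre * -1 + 19]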